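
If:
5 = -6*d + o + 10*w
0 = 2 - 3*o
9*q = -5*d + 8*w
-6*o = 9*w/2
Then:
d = -119/54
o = 2/3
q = 211/486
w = -8/9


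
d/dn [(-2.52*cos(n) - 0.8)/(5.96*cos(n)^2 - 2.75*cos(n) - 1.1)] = (15.0192*sin(n)^2 - 9.536*cos(n) - 15.5912)*sin(n)/(-5.96*cos(n)^2 + 2.75*cos(n) + 1.1)^2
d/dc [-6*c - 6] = -6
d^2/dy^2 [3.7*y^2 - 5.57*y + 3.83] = 7.40000000000000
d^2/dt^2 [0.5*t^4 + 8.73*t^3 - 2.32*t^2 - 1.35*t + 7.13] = 6.0*t^2 + 52.38*t - 4.64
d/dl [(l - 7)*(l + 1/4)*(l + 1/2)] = 3*l^2 - 25*l/2 - 41/8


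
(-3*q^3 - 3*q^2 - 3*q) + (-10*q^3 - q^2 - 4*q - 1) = -13*q^3 - 4*q^2 - 7*q - 1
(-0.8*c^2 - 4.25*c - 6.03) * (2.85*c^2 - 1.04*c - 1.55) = -2.28*c^4 - 11.2805*c^3 - 11.5255*c^2 + 12.8587*c + 9.3465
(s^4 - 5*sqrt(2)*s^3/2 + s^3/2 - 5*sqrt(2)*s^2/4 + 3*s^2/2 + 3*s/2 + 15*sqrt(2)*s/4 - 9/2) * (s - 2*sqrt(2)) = s^5 - 9*sqrt(2)*s^4/2 + s^4/2 - 9*sqrt(2)*s^3/4 + 23*s^3/2 + 3*sqrt(2)*s^2/4 + 13*s^2/2 - 39*s/2 - 3*sqrt(2)*s + 9*sqrt(2)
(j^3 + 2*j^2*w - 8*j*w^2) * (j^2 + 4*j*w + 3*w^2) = j^5 + 6*j^4*w + 3*j^3*w^2 - 26*j^2*w^3 - 24*j*w^4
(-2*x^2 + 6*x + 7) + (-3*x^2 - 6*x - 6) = 1 - 5*x^2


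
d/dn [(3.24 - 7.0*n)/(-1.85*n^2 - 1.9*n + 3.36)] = (-12.95*n^2 + 11.988*n - 17.364)/(3.4225*n^4 + 7.03*n^3 - 8.822*n^2 - 12.768*n + 11.2896)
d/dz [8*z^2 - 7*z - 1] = 16*z - 7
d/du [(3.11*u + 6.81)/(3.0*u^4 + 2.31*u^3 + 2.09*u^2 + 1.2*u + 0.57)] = (9.33*u^4 + 7.1841*u^3 + 6.4999*u^2 + 3.732*u - (3.11*u + 6.81)*(12.0*u^3 + 6.93*u^2 + 4.18*u + 1.2) + 1.7727)/(3.0*u^4 + 2.31*u^3 + 2.09*u^2 + 1.2*u + 0.57)^2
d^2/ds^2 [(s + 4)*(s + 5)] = 2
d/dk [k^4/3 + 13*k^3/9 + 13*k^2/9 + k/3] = 4*k^3/3 + 13*k^2/3 + 26*k/9 + 1/3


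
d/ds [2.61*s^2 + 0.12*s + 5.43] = 5.22*s + 0.12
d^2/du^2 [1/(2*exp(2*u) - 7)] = (16*exp(2*u) + 56)*exp(2*u)/(2*exp(2*u) - 7)^3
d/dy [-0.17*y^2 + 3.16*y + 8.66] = 3.16 - 0.34*y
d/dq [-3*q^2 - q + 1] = -6*q - 1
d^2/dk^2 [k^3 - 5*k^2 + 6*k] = 6*k - 10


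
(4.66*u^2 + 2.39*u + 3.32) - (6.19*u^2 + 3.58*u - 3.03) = -1.53*u^2 - 1.19*u + 6.35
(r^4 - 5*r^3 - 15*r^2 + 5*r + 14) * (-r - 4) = -r^5 + r^4 + 35*r^3 + 55*r^2 - 34*r - 56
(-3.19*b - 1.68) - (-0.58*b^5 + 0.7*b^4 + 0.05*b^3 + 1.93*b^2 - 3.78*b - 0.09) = 0.58*b^5 - 0.7*b^4 - 0.05*b^3 - 1.93*b^2 + 0.59*b - 1.59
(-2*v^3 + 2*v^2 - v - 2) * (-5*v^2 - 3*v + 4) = 10*v^5 - 4*v^4 - 9*v^3 + 21*v^2 + 2*v - 8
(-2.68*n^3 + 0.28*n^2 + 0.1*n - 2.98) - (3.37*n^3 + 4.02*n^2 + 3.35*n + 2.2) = -6.05*n^3 - 3.74*n^2 - 3.25*n - 5.18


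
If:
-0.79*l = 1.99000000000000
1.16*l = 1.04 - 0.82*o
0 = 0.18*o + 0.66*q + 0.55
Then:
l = -2.52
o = 4.83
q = -2.15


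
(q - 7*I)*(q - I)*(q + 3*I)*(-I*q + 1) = -I*q^4 - 4*q^3 - 22*I*q^2 - 4*q - 21*I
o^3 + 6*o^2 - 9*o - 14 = (o - 2)*(o + 1)*(o + 7)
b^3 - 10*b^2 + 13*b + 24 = (b - 8)*(b - 3)*(b + 1)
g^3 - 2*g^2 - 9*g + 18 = (g - 3)*(g - 2)*(g + 3)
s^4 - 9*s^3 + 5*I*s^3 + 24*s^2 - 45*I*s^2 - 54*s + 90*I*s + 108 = (s - 6)*(s - 3)*(s - I)*(s + 6*I)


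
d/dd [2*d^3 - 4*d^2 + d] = 6*d^2 - 8*d + 1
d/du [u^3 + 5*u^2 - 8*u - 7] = 3*u^2 + 10*u - 8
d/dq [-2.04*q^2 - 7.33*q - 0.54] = -4.08*q - 7.33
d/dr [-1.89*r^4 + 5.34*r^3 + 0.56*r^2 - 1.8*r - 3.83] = -7.56*r^3 + 16.02*r^2 + 1.12*r - 1.8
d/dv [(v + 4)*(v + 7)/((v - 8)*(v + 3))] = 4*(-4*v^2 - 26*v - 31)/(v^4 - 10*v^3 - 23*v^2 + 240*v + 576)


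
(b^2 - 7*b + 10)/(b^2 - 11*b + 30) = (b - 2)/(b - 6)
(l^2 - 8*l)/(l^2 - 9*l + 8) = l/(l - 1)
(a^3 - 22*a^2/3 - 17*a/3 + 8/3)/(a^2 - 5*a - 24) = (3*a^2 + 2*a - 1)/(3*(a + 3))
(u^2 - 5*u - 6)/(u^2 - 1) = (u - 6)/(u - 1)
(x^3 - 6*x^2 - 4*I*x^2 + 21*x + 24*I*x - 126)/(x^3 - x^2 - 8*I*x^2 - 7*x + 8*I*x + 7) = (x^2 + 3*x*(-2 + I) - 18*I)/(x^2 - x*(1 + I) + I)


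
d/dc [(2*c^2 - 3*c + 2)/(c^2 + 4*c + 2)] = (11*c^2 + 4*c - 14)/(c^4 + 8*c^3 + 20*c^2 + 16*c + 4)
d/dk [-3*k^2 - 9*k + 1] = -6*k - 9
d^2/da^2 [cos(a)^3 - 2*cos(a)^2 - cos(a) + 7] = cos(a)/4 + 4*cos(2*a) - 9*cos(3*a)/4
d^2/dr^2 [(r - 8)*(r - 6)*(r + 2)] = 6*r - 24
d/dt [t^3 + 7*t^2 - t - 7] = 3*t^2 + 14*t - 1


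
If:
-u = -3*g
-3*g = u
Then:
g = 0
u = 0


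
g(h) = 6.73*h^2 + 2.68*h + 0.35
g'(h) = 13.46*h + 2.68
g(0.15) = 0.90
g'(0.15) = 4.70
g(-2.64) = 40.18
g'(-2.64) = -32.85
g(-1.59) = 13.10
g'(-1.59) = -18.72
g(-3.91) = 92.76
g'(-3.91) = -49.95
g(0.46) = 3.01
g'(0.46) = 8.87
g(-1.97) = 21.19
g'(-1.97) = -23.84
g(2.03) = 33.52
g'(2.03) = 30.00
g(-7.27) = 336.57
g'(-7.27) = -95.17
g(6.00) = 258.71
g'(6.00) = 83.44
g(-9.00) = 521.36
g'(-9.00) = -118.46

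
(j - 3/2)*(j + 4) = j^2 + 5*j/2 - 6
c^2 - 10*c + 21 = (c - 7)*(c - 3)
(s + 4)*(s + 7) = s^2 + 11*s + 28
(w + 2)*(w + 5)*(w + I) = w^3 + 7*w^2 + I*w^2 + 10*w + 7*I*w + 10*I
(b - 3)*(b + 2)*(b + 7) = b^3 + 6*b^2 - 13*b - 42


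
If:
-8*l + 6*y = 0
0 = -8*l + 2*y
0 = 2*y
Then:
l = 0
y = 0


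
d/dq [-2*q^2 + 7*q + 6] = 7 - 4*q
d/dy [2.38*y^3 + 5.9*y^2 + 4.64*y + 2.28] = 7.14*y^2 + 11.8*y + 4.64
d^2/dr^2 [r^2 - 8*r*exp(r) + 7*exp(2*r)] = -8*r*exp(r) + 28*exp(2*r) - 16*exp(r) + 2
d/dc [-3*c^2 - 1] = -6*c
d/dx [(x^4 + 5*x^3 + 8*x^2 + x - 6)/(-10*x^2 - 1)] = (-20*x^5 - 50*x^4 - 4*x^3 - 5*x^2 - 136*x - 1)/(100*x^4 + 20*x^2 + 1)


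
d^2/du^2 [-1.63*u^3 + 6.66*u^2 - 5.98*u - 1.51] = 13.32 - 9.78*u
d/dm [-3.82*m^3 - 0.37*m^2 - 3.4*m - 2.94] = -11.46*m^2 - 0.74*m - 3.4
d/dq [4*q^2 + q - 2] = 8*q + 1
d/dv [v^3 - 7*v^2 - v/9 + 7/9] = 3*v^2 - 14*v - 1/9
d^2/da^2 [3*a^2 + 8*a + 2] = 6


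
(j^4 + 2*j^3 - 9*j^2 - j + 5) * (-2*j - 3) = -2*j^5 - 7*j^4 + 12*j^3 + 29*j^2 - 7*j - 15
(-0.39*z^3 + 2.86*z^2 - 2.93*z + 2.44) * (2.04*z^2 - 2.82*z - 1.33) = -0.7956*z^5 + 6.9342*z^4 - 13.5237*z^3 + 9.4364*z^2 - 2.9839*z - 3.2452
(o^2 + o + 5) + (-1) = o^2 + o + 4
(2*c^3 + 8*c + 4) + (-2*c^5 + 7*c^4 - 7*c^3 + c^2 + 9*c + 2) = -2*c^5 + 7*c^4 - 5*c^3 + c^2 + 17*c + 6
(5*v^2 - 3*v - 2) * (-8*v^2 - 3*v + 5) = -40*v^4 + 9*v^3 + 50*v^2 - 9*v - 10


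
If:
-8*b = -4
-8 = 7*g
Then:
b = 1/2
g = -8/7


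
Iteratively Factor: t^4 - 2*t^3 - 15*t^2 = (t - 5)*(t^3 + 3*t^2) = (t - 5)*(t + 3)*(t^2) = t*(t - 5)*(t + 3)*(t)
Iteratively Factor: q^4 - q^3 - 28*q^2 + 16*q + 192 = (q + 3)*(q^3 - 4*q^2 - 16*q + 64) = (q - 4)*(q + 3)*(q^2 - 16) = (q - 4)*(q + 3)*(q + 4)*(q - 4)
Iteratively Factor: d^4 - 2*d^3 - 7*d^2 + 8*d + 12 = (d + 2)*(d^3 - 4*d^2 + d + 6) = (d + 1)*(d + 2)*(d^2 - 5*d + 6) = (d - 2)*(d + 1)*(d + 2)*(d - 3)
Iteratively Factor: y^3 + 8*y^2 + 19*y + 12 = (y + 1)*(y^2 + 7*y + 12) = (y + 1)*(y + 4)*(y + 3)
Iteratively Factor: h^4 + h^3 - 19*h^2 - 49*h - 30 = (h - 5)*(h^3 + 6*h^2 + 11*h + 6) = (h - 5)*(h + 2)*(h^2 + 4*h + 3) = (h - 5)*(h + 2)*(h + 3)*(h + 1)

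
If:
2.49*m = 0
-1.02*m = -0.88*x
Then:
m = 0.00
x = 0.00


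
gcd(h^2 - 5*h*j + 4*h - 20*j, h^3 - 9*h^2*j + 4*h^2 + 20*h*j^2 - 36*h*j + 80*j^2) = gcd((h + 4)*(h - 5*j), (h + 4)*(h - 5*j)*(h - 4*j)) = h^2 - 5*h*j + 4*h - 20*j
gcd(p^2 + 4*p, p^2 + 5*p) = p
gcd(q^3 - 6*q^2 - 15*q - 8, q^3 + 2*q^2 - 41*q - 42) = q + 1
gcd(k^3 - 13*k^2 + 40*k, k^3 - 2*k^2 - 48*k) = k^2 - 8*k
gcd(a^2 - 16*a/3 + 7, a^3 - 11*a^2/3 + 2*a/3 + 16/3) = 1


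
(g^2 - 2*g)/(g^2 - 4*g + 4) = g/(g - 2)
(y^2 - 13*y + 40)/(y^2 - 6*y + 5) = (y - 8)/(y - 1)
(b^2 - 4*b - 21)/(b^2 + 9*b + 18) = (b - 7)/(b + 6)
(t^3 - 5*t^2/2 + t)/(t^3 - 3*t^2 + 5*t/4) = 2*(t - 2)/(2*t - 5)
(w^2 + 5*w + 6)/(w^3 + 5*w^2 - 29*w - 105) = (w + 2)/(w^2 + 2*w - 35)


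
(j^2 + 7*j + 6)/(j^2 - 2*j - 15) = (j^2 + 7*j + 6)/(j^2 - 2*j - 15)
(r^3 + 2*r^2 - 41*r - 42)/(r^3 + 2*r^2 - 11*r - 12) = (r^2 + r - 42)/(r^2 + r - 12)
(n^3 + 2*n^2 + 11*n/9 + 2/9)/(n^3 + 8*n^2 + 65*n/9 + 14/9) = (n + 1)/(n + 7)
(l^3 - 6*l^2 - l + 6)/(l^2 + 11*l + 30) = (l^3 - 6*l^2 - l + 6)/(l^2 + 11*l + 30)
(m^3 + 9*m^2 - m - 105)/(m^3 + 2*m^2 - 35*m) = (m^2 + 2*m - 15)/(m*(m - 5))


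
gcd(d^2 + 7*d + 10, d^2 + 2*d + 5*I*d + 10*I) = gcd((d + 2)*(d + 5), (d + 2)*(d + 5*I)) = d + 2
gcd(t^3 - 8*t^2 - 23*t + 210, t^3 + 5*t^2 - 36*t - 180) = t^2 - t - 30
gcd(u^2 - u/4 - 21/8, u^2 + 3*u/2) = u + 3/2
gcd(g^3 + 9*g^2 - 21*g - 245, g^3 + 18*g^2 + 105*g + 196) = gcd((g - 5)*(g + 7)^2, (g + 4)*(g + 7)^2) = g^2 + 14*g + 49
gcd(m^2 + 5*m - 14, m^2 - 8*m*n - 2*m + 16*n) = m - 2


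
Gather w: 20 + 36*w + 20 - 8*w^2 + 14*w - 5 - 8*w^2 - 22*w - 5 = -16*w^2 + 28*w + 30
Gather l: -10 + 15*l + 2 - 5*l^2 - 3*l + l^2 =-4*l^2 + 12*l - 8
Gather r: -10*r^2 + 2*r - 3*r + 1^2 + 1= -10*r^2 - r + 2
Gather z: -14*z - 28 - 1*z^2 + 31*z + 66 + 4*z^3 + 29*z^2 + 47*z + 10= 4*z^3 + 28*z^2 + 64*z + 48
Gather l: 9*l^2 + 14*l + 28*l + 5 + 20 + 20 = 9*l^2 + 42*l + 45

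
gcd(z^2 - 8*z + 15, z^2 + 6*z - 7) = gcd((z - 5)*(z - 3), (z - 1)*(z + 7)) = 1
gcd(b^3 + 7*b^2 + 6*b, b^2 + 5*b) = b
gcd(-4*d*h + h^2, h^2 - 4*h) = h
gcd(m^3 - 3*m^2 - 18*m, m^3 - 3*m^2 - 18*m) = m^3 - 3*m^2 - 18*m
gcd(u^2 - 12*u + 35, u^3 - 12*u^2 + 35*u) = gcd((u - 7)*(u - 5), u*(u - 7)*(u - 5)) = u^2 - 12*u + 35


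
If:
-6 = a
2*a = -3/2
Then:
No Solution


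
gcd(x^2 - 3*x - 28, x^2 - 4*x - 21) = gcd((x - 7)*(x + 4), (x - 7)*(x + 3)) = x - 7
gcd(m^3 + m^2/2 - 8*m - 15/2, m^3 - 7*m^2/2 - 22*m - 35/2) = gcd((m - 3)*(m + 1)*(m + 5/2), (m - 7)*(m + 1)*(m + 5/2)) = m^2 + 7*m/2 + 5/2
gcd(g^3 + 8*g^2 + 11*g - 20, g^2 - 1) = g - 1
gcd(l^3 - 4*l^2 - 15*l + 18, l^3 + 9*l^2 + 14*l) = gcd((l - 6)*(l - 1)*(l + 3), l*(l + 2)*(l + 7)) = 1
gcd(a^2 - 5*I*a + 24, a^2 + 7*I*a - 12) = a + 3*I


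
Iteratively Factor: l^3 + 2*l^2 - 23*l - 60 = (l + 4)*(l^2 - 2*l - 15) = (l + 3)*(l + 4)*(l - 5)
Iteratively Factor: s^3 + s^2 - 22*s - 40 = (s + 4)*(s^2 - 3*s - 10) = (s - 5)*(s + 4)*(s + 2)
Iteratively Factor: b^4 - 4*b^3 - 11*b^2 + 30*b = (b - 5)*(b^3 + b^2 - 6*b) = (b - 5)*(b - 2)*(b^2 + 3*b) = b*(b - 5)*(b - 2)*(b + 3)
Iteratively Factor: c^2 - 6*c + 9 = (c - 3)*(c - 3)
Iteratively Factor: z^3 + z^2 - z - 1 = (z + 1)*(z^2 - 1) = (z + 1)^2*(z - 1)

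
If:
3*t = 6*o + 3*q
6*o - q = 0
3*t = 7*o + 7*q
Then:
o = 0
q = 0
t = 0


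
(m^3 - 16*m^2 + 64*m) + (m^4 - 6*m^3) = m^4 - 5*m^3 - 16*m^2 + 64*m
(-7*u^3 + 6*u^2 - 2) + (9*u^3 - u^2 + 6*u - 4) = 2*u^3 + 5*u^2 + 6*u - 6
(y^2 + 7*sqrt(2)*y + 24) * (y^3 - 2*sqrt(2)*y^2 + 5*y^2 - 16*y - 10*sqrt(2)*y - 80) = y^5 + 5*y^4 + 5*sqrt(2)*y^4 - 20*y^3 + 25*sqrt(2)*y^3 - 160*sqrt(2)*y^2 - 100*y^2 - 800*sqrt(2)*y - 384*y - 1920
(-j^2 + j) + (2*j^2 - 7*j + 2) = j^2 - 6*j + 2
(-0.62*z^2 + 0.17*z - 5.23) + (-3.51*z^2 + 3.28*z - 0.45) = -4.13*z^2 + 3.45*z - 5.68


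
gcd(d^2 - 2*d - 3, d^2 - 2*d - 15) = 1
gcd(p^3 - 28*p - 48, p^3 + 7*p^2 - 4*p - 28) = p + 2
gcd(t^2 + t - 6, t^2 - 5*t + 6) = t - 2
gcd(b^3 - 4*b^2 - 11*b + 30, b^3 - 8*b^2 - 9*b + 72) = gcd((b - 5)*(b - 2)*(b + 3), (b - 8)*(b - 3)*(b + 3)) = b + 3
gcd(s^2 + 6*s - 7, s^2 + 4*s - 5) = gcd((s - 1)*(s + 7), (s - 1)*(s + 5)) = s - 1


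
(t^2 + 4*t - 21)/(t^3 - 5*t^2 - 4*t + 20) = (t^2 + 4*t - 21)/(t^3 - 5*t^2 - 4*t + 20)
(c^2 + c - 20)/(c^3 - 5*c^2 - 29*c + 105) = (c - 4)/(c^2 - 10*c + 21)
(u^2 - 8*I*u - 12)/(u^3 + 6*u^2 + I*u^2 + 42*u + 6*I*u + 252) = (u - 2*I)/(u^2 + u*(6 + 7*I) + 42*I)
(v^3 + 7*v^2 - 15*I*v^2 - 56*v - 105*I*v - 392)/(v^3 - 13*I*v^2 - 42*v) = (v^2 + v*(7 - 8*I) - 56*I)/(v*(v - 6*I))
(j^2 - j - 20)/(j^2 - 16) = (j - 5)/(j - 4)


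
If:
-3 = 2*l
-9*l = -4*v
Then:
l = -3/2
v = -27/8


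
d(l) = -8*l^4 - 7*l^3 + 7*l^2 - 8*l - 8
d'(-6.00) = 6064.00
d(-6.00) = -8564.00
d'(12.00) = -58160.00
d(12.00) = -177080.00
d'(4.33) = -2938.95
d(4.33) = -3291.85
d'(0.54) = -11.60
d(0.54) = -12.06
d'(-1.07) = -7.82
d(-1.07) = 6.66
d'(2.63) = -698.56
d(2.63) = -490.71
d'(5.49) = -5859.09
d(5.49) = -8266.63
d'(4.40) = -3078.85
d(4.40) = -3502.44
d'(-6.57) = 8068.55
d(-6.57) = -12573.80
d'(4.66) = -3637.02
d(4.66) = -4374.17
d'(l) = -32*l^3 - 21*l^2 + 14*l - 8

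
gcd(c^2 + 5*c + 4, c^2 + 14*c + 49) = 1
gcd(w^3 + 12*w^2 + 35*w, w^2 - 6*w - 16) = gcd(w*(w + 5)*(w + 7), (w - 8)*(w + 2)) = 1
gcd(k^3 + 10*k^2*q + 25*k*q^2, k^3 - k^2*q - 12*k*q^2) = k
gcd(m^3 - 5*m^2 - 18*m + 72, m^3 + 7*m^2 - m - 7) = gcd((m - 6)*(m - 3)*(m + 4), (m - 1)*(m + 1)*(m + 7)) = 1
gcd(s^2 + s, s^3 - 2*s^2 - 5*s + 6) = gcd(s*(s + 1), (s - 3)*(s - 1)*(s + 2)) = 1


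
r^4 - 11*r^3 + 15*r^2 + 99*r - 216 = (r - 8)*(r - 3)^2*(r + 3)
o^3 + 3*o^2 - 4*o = o*(o - 1)*(o + 4)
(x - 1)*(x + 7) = x^2 + 6*x - 7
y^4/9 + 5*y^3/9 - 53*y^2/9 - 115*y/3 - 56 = (y/3 + 1)^2*(y - 8)*(y + 7)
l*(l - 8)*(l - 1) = l^3 - 9*l^2 + 8*l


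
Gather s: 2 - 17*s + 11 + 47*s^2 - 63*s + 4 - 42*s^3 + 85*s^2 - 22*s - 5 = -42*s^3 + 132*s^2 - 102*s + 12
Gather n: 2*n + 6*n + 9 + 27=8*n + 36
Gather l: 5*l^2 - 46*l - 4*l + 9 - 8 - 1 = 5*l^2 - 50*l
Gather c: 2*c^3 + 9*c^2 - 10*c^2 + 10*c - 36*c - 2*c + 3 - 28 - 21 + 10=2*c^3 - c^2 - 28*c - 36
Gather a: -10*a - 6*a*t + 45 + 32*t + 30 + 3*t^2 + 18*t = a*(-6*t - 10) + 3*t^2 + 50*t + 75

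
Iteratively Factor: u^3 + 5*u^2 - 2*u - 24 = (u + 3)*(u^2 + 2*u - 8) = (u - 2)*(u + 3)*(u + 4)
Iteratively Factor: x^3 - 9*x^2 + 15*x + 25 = (x + 1)*(x^2 - 10*x + 25) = (x - 5)*(x + 1)*(x - 5)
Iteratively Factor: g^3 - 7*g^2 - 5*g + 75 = (g + 3)*(g^2 - 10*g + 25) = (g - 5)*(g + 3)*(g - 5)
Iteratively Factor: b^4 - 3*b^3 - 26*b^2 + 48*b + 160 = (b + 2)*(b^3 - 5*b^2 - 16*b + 80) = (b + 2)*(b + 4)*(b^2 - 9*b + 20) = (b - 4)*(b + 2)*(b + 4)*(b - 5)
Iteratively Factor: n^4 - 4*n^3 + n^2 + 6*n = (n - 3)*(n^3 - n^2 - 2*n) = (n - 3)*(n + 1)*(n^2 - 2*n) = (n - 3)*(n - 2)*(n + 1)*(n)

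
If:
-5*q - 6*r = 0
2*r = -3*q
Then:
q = 0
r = 0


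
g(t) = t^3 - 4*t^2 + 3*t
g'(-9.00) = 318.00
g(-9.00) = -1080.00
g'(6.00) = 63.00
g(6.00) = 90.00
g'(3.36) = 9.99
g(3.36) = 2.85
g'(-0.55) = 8.31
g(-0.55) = -3.03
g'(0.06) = 2.53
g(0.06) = 0.17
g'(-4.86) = 112.74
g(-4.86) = -223.85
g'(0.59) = -0.68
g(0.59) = 0.58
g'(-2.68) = 45.99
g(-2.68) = -56.02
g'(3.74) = 15.04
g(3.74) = 7.58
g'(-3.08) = 56.10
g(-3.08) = -76.40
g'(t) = 3*t^2 - 8*t + 3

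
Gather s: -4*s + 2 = 2 - 4*s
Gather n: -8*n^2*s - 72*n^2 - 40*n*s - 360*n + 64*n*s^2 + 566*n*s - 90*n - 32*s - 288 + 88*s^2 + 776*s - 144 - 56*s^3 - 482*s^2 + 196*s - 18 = n^2*(-8*s - 72) + n*(64*s^2 + 526*s - 450) - 56*s^3 - 394*s^2 + 940*s - 450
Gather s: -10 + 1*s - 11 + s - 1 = 2*s - 22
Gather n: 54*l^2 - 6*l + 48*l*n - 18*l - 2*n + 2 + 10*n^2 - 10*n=54*l^2 - 24*l + 10*n^2 + n*(48*l - 12) + 2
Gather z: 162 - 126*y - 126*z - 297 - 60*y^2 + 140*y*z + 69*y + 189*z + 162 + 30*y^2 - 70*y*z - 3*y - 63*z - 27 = -30*y^2 + 70*y*z - 60*y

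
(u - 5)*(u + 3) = u^2 - 2*u - 15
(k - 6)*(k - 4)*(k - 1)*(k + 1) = k^4 - 10*k^3 + 23*k^2 + 10*k - 24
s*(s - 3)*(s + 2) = s^3 - s^2 - 6*s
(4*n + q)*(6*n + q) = 24*n^2 + 10*n*q + q^2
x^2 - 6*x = x*(x - 6)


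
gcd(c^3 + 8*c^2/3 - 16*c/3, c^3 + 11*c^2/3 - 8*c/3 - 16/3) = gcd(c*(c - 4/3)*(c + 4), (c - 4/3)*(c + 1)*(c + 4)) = c^2 + 8*c/3 - 16/3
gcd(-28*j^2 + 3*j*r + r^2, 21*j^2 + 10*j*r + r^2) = 7*j + r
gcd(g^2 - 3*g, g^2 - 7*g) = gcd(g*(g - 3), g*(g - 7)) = g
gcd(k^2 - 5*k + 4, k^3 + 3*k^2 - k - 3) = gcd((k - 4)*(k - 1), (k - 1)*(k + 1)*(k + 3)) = k - 1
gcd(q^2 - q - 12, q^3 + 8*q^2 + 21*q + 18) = q + 3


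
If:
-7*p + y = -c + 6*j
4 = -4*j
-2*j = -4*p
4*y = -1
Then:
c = -37/4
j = -1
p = -1/2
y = -1/4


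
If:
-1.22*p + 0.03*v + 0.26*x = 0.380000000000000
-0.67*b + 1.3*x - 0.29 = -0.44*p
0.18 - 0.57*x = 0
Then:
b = 0.0161487643748471*v + 0.0195356264407042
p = 0.0245901639344262*v - 0.244176013805004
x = 0.32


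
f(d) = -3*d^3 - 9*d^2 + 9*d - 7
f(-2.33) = -38.88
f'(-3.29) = -29.20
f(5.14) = -605.91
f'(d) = -9*d^2 - 18*d + 9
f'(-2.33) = 2.08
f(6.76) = -1284.19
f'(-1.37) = 16.77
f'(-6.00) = -207.00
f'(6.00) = -423.00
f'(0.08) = 7.50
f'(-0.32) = 13.84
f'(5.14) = -321.30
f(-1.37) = -28.51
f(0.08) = -6.34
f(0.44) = -5.04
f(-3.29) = -27.19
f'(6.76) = -523.96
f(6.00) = -925.00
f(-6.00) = 263.00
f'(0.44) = -0.66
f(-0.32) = -10.70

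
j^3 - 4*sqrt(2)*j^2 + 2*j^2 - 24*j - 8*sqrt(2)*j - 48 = (j + 2)*(j - 6*sqrt(2))*(j + 2*sqrt(2))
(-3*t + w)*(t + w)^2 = -3*t^3 - 5*t^2*w - t*w^2 + w^3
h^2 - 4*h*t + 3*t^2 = (h - 3*t)*(h - t)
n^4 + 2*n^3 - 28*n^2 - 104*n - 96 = (n - 6)*(n + 2)^2*(n + 4)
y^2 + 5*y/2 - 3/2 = (y - 1/2)*(y + 3)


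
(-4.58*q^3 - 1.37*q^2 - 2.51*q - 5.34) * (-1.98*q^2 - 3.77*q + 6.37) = 9.0684*q^5 + 19.9792*q^4 - 19.0399*q^3 + 11.309*q^2 + 4.1431*q - 34.0158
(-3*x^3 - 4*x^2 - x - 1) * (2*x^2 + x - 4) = -6*x^5 - 11*x^4 + 6*x^3 + 13*x^2 + 3*x + 4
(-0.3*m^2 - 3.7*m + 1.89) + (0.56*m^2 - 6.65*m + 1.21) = 0.26*m^2 - 10.35*m + 3.1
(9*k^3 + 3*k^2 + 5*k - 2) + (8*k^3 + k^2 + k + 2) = 17*k^3 + 4*k^2 + 6*k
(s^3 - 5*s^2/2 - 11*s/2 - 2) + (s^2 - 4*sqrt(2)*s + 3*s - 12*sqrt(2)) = s^3 - 3*s^2/2 - 4*sqrt(2)*s - 5*s/2 - 12*sqrt(2) - 2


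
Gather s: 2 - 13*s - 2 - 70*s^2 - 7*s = -70*s^2 - 20*s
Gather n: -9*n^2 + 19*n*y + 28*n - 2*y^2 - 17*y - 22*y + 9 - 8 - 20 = -9*n^2 + n*(19*y + 28) - 2*y^2 - 39*y - 19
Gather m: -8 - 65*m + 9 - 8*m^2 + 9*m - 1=-8*m^2 - 56*m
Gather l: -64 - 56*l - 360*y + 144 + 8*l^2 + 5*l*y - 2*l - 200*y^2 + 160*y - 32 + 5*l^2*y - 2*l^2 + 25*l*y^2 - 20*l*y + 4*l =l^2*(5*y + 6) + l*(25*y^2 - 15*y - 54) - 200*y^2 - 200*y + 48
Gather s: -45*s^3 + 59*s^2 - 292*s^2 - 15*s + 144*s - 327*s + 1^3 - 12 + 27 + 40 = -45*s^3 - 233*s^2 - 198*s + 56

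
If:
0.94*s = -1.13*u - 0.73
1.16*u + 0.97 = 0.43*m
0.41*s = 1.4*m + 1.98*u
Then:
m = 0.76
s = -0.11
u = -0.56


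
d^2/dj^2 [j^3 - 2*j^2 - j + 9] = 6*j - 4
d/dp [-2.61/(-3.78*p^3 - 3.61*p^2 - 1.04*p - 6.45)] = (-29.5974*p^2 - 18.8442*p - 2.7144)/(3.78*p^3 + 3.61*p^2 + 1.04*p + 6.45)^2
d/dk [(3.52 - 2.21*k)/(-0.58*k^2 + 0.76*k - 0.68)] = (-1.2818*k^2 + 4.0832*k - 1.1724)/(0.3364*k^4 - 0.8816*k^3 + 1.3664*k^2 - 1.0336*k + 0.4624)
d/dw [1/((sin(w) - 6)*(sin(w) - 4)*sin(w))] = (-3*cos(w) + 20/tan(w) - 24*cos(w)/sin(w)^2)/((sin(w) - 6)^2*(sin(w) - 4)^2)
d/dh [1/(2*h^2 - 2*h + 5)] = 2*(1 - 2*h)/(2*h^2 - 2*h + 5)^2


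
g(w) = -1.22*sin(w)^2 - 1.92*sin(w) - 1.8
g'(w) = -2.44*sin(w)*cos(w) - 1.92*cos(w)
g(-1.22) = -1.07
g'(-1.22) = 0.13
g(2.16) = -4.24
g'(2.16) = 2.19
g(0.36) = -2.63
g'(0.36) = -2.60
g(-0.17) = -1.51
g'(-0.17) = -1.49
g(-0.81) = -1.05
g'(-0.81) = -0.11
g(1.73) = -4.89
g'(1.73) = 0.69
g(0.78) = -3.75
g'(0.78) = -2.58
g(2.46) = -3.49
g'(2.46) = 2.68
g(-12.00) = -3.18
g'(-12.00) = -2.73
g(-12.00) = -3.18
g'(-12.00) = -2.73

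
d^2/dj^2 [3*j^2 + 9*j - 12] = 6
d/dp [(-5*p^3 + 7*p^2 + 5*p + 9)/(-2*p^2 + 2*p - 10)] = (5*p^4 - 10*p^3 + 87*p^2 - 52*p - 34)/(2*(p^4 - 2*p^3 + 11*p^2 - 10*p + 25))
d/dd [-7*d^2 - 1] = -14*d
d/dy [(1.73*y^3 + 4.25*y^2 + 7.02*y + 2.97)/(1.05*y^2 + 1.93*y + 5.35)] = (1.8165*y^4 + 6.6778*y^3 + 28.598*y^2 + 39.238*y + 31.8249)/(1.1025*y^4 + 4.053*y^3 + 14.9599*y^2 + 20.651*y + 28.6225)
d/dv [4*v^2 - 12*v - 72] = 8*v - 12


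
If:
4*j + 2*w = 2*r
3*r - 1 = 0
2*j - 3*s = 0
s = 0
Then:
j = 0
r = 1/3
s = 0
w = 1/3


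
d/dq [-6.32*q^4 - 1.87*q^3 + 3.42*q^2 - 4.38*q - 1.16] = -25.28*q^3 - 5.61*q^2 + 6.84*q - 4.38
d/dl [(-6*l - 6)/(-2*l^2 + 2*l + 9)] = 6*(2*l^2 - 2*l - 2*(l + 1)*(2*l - 1) - 9)/(-2*l^2 + 2*l + 9)^2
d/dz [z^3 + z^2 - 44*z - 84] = 3*z^2 + 2*z - 44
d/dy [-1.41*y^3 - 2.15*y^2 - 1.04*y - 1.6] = -4.23*y^2 - 4.3*y - 1.04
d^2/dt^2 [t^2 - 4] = 2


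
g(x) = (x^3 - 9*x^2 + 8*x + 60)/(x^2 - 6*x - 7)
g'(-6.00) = 1.20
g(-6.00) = -8.12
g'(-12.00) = 1.04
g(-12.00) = -14.64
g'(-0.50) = 21.96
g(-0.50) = -14.30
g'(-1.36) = 41.48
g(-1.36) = 9.95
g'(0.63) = 2.92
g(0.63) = -5.94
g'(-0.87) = 311.61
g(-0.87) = -44.54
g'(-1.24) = 92.11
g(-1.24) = 17.36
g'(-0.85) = 234.30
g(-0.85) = -39.14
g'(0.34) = 3.87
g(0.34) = -6.92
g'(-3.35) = 1.93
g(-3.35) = -4.33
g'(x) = (6 - 2*x)*(x^3 - 9*x^2 + 8*x + 60)/(x^2 - 6*x - 7)^2 + (3*x^2 - 18*x + 8)/(x^2 - 6*x - 7) = (x^4 - 12*x^3 + 25*x^2 + 6*x + 304)/(x^4 - 12*x^3 + 22*x^2 + 84*x + 49)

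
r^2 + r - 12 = (r - 3)*(r + 4)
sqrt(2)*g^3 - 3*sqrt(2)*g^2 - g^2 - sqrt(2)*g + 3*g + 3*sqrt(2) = (g - 3)*(g - sqrt(2))*(sqrt(2)*g + 1)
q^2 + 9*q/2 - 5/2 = (q - 1/2)*(q + 5)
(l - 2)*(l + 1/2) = l^2 - 3*l/2 - 1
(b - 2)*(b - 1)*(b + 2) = b^3 - b^2 - 4*b + 4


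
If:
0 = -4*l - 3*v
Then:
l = -3*v/4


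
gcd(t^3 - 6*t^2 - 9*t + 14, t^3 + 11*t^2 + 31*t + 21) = 1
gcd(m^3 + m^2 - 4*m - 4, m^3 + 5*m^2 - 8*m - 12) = m^2 - m - 2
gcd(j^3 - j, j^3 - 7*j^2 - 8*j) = j^2 + j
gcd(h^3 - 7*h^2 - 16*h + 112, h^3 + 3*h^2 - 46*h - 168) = h^2 - 3*h - 28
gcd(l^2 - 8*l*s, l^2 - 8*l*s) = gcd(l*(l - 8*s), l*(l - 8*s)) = -l^2 + 8*l*s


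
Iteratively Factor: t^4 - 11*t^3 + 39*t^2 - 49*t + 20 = (t - 1)*(t^3 - 10*t^2 + 29*t - 20) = (t - 4)*(t - 1)*(t^2 - 6*t + 5) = (t - 5)*(t - 4)*(t - 1)*(t - 1)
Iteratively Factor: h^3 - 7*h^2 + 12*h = (h)*(h^2 - 7*h + 12) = h*(h - 3)*(h - 4)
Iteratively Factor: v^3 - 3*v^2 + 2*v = (v - 2)*(v^2 - v) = (v - 2)*(v - 1)*(v)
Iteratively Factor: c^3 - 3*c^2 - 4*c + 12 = (c - 3)*(c^2 - 4) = (c - 3)*(c + 2)*(c - 2)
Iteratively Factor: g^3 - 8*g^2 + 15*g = (g)*(g^2 - 8*g + 15) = g*(g - 5)*(g - 3)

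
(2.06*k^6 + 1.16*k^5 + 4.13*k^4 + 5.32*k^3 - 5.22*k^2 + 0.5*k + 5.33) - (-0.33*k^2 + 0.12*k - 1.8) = 2.06*k^6 + 1.16*k^5 + 4.13*k^4 + 5.32*k^3 - 4.89*k^2 + 0.38*k + 7.13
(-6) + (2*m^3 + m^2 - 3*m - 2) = 2*m^3 + m^2 - 3*m - 8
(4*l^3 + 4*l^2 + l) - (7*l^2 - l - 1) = 4*l^3 - 3*l^2 + 2*l + 1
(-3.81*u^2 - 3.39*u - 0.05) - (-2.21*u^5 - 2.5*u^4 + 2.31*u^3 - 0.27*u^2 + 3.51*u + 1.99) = 2.21*u^5 + 2.5*u^4 - 2.31*u^3 - 3.54*u^2 - 6.9*u - 2.04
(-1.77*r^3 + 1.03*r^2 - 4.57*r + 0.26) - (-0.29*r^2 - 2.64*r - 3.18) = -1.77*r^3 + 1.32*r^2 - 1.93*r + 3.44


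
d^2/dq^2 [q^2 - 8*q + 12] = 2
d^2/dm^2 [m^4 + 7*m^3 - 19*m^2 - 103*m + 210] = 12*m^2 + 42*m - 38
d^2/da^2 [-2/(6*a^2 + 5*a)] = 4*(6*a*(6*a + 5) - (12*a + 5)^2)/(a^3*(6*a + 5)^3)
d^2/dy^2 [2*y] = 0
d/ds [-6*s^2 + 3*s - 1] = 3 - 12*s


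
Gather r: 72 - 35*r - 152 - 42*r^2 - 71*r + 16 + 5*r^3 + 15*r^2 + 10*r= 5*r^3 - 27*r^2 - 96*r - 64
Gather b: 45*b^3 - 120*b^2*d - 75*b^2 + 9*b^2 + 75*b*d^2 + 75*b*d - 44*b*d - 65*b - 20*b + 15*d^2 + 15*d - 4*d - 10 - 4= 45*b^3 + b^2*(-120*d - 66) + b*(75*d^2 + 31*d - 85) + 15*d^2 + 11*d - 14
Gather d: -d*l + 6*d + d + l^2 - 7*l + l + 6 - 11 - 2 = d*(7 - l) + l^2 - 6*l - 7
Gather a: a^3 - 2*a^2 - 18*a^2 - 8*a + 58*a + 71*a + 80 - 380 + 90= a^3 - 20*a^2 + 121*a - 210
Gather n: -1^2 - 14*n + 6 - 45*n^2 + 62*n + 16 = -45*n^2 + 48*n + 21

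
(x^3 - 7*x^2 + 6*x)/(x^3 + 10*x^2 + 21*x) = (x^2 - 7*x + 6)/(x^2 + 10*x + 21)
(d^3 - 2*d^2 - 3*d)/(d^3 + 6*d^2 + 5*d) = (d - 3)/(d + 5)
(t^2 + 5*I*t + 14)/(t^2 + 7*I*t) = (t - 2*I)/t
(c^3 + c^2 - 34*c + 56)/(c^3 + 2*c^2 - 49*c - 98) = (c^2 - 6*c + 8)/(c^2 - 5*c - 14)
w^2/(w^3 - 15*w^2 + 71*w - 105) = w^2/(w^3 - 15*w^2 + 71*w - 105)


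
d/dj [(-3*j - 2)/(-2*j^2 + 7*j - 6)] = 2*(-3*j^2 - 4*j + 16)/(4*j^4 - 28*j^3 + 73*j^2 - 84*j + 36)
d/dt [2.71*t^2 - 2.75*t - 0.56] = 5.42*t - 2.75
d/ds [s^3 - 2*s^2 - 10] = s*(3*s - 4)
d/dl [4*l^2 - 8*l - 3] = 8*l - 8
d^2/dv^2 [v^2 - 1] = 2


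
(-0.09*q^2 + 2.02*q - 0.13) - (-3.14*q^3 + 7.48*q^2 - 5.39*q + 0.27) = 3.14*q^3 - 7.57*q^2 + 7.41*q - 0.4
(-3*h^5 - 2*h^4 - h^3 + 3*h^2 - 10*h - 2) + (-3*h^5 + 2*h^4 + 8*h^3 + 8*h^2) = -6*h^5 + 7*h^3 + 11*h^2 - 10*h - 2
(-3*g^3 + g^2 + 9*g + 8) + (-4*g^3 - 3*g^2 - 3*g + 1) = -7*g^3 - 2*g^2 + 6*g + 9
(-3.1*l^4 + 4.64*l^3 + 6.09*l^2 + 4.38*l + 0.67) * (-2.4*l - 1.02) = 7.44*l^5 - 7.974*l^4 - 19.3488*l^3 - 16.7238*l^2 - 6.0756*l - 0.6834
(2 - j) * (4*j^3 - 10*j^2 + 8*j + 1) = -4*j^4 + 18*j^3 - 28*j^2 + 15*j + 2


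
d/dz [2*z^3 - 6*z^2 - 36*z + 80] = 6*z^2 - 12*z - 36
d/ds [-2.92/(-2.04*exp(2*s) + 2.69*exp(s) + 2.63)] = (7.8548 - 11.9136*exp(s))*exp(s)/(-2.04*exp(2*s) + 2.69*exp(s) + 2.63)^2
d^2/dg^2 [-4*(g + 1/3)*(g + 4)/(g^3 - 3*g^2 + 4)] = 8*(-g^4 - 17*g^3 - 33*g^2 - 43*g - 8)/(g^7 - 5*g^6 + 3*g^5 + 17*g^4 - 16*g^3 - 24*g^2 + 16*g + 16)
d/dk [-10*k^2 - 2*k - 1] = -20*k - 2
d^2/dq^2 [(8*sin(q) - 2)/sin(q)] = 2/sin(q) - 4/sin(q)^3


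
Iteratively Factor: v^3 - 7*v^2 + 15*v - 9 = (v - 3)*(v^2 - 4*v + 3) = (v - 3)^2*(v - 1)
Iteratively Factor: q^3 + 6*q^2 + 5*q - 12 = (q + 3)*(q^2 + 3*q - 4) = (q + 3)*(q + 4)*(q - 1)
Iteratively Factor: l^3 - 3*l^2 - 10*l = (l)*(l^2 - 3*l - 10) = l*(l + 2)*(l - 5)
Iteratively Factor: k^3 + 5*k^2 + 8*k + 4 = (k + 1)*(k^2 + 4*k + 4) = (k + 1)*(k + 2)*(k + 2)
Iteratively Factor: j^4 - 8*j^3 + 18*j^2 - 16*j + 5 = (j - 1)*(j^3 - 7*j^2 + 11*j - 5) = (j - 1)^2*(j^2 - 6*j + 5) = (j - 1)^3*(j - 5)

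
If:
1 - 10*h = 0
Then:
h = 1/10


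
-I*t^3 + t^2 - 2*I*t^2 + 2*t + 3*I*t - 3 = (t + 3)*(t + I)*(-I*t + I)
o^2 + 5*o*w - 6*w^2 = (o - w)*(o + 6*w)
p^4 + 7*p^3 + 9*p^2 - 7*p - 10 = (p - 1)*(p + 1)*(p + 2)*(p + 5)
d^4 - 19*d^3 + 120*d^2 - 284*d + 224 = (d - 8)*(d - 7)*(d - 2)^2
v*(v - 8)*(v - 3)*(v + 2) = v^4 - 9*v^3 + 2*v^2 + 48*v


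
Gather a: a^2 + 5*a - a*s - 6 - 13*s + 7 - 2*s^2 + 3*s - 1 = a^2 + a*(5 - s) - 2*s^2 - 10*s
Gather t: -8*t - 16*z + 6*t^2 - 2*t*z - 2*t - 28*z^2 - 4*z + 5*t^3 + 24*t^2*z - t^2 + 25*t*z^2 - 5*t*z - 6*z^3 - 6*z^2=5*t^3 + t^2*(24*z + 5) + t*(25*z^2 - 7*z - 10) - 6*z^3 - 34*z^2 - 20*z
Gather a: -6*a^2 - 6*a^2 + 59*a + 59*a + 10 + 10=-12*a^2 + 118*a + 20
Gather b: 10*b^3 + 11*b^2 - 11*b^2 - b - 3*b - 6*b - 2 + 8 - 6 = 10*b^3 - 10*b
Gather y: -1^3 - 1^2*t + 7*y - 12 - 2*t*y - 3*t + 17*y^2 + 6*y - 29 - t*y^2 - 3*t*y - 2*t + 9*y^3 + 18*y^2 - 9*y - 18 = -6*t + 9*y^3 + y^2*(35 - t) + y*(4 - 5*t) - 60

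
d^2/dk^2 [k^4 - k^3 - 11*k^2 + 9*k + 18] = 12*k^2 - 6*k - 22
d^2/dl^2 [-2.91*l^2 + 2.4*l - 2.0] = -5.82000000000000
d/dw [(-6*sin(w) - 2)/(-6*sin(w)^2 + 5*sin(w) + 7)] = 2*(-12*sin(w) + 9*cos(2*w) - 25)*cos(w)/(-6*sin(w)^2 + 5*sin(w) + 7)^2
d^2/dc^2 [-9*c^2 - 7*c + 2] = -18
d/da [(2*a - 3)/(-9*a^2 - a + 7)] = (-18*a^2 - 2*a + (2*a - 3)*(18*a + 1) + 14)/(9*a^2 + a - 7)^2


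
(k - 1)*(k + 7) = k^2 + 6*k - 7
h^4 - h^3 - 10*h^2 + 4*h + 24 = (h - 3)*(h - 2)*(h + 2)^2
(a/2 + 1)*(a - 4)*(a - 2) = a^3/2 - 2*a^2 - 2*a + 8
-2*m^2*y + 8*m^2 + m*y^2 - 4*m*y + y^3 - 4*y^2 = (-m + y)*(2*m + y)*(y - 4)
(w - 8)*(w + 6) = w^2 - 2*w - 48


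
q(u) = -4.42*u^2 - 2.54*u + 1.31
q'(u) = -8.84*u - 2.54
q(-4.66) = -82.84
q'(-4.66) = 38.65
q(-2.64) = -22.79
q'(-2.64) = 20.80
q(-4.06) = -61.24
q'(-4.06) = 33.35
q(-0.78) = 0.60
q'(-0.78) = 4.36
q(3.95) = -77.69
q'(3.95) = -37.46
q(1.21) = -8.23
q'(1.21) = -13.24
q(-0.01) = 1.33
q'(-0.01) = -2.45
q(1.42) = -11.21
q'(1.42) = -15.09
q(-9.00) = -333.85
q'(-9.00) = 77.02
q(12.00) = -665.65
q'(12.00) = -108.62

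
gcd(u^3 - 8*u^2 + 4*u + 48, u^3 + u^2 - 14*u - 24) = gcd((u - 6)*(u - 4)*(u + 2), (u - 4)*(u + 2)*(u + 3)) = u^2 - 2*u - 8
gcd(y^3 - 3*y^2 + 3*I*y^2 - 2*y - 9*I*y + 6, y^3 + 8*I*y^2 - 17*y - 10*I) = y^2 + 3*I*y - 2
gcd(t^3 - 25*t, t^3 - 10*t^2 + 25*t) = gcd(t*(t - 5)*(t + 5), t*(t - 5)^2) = t^2 - 5*t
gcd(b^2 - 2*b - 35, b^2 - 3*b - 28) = b - 7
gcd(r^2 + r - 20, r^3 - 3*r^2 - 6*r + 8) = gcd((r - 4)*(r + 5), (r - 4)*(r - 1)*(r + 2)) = r - 4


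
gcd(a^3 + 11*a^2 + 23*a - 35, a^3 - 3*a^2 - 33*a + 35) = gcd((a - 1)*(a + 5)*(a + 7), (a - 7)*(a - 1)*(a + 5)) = a^2 + 4*a - 5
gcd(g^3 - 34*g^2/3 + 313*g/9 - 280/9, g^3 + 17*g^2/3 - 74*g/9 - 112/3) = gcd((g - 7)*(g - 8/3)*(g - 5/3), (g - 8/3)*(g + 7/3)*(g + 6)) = g - 8/3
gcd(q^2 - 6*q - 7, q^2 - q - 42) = q - 7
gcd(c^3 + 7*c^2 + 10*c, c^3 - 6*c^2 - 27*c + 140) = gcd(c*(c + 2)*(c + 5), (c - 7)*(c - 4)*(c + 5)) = c + 5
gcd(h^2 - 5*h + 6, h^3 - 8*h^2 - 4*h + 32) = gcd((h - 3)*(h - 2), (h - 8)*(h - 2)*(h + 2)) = h - 2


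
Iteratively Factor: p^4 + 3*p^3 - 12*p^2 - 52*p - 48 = (p + 2)*(p^3 + p^2 - 14*p - 24) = (p + 2)^2*(p^2 - p - 12) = (p + 2)^2*(p + 3)*(p - 4)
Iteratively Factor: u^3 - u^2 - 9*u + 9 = (u - 1)*(u^2 - 9) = (u - 1)*(u + 3)*(u - 3)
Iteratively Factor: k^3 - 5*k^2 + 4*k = (k)*(k^2 - 5*k + 4) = k*(k - 1)*(k - 4)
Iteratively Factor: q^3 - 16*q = (q)*(q^2 - 16) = q*(q - 4)*(q + 4)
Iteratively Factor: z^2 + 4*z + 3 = (z + 1)*(z + 3)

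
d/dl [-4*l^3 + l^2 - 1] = 2*l*(1 - 6*l)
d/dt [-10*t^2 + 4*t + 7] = 4 - 20*t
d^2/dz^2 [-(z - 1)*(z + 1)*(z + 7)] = -6*z - 14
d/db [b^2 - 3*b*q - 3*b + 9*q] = 2*b - 3*q - 3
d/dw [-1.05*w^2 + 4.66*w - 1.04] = 4.66 - 2.1*w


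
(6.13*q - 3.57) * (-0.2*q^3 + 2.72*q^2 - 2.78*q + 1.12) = -1.226*q^4 + 17.3876*q^3 - 26.7518*q^2 + 16.7902*q - 3.9984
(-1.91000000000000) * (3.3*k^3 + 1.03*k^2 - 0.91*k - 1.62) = -6.303*k^3 - 1.9673*k^2 + 1.7381*k + 3.0942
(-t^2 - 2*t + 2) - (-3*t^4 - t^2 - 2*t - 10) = 3*t^4 + 12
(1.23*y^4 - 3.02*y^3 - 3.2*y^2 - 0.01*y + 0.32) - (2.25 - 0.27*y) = 1.23*y^4 - 3.02*y^3 - 3.2*y^2 + 0.26*y - 1.93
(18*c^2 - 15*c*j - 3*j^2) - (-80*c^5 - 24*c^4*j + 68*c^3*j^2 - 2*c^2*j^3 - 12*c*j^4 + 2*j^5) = 80*c^5 + 24*c^4*j - 68*c^3*j^2 + 2*c^2*j^3 + 18*c^2 + 12*c*j^4 - 15*c*j - 2*j^5 - 3*j^2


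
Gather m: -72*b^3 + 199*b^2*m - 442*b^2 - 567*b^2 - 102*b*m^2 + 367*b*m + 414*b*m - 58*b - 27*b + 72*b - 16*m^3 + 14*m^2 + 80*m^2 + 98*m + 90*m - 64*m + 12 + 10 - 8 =-72*b^3 - 1009*b^2 - 13*b - 16*m^3 + m^2*(94 - 102*b) + m*(199*b^2 + 781*b + 124) + 14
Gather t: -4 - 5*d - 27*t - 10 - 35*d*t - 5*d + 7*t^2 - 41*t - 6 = -10*d + 7*t^2 + t*(-35*d - 68) - 20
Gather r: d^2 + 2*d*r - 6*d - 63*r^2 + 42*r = d^2 - 6*d - 63*r^2 + r*(2*d + 42)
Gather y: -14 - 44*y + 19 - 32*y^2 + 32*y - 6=-32*y^2 - 12*y - 1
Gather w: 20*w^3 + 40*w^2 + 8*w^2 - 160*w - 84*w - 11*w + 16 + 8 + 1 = 20*w^3 + 48*w^2 - 255*w + 25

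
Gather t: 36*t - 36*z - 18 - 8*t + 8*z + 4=28*t - 28*z - 14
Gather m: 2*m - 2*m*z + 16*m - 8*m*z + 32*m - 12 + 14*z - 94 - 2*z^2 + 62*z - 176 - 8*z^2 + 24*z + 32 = m*(50 - 10*z) - 10*z^2 + 100*z - 250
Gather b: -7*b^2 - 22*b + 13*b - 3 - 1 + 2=-7*b^2 - 9*b - 2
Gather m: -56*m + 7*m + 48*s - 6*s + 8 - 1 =-49*m + 42*s + 7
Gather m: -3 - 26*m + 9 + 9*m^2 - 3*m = 9*m^2 - 29*m + 6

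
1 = 1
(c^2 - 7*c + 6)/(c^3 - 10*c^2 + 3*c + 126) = (c - 1)/(c^2 - 4*c - 21)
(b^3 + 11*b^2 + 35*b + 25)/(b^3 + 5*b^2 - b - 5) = (b + 5)/(b - 1)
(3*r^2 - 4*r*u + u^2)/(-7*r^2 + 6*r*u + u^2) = (-3*r + u)/(7*r + u)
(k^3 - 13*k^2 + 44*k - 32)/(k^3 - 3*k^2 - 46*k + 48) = (k - 4)/(k + 6)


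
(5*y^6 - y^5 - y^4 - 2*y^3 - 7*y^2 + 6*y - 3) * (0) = 0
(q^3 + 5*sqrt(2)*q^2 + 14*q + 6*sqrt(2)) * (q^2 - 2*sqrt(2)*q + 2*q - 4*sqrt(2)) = q^5 + 2*q^4 + 3*sqrt(2)*q^4 - 6*q^3 + 6*sqrt(2)*q^3 - 22*sqrt(2)*q^2 - 12*q^2 - 44*sqrt(2)*q - 24*q - 48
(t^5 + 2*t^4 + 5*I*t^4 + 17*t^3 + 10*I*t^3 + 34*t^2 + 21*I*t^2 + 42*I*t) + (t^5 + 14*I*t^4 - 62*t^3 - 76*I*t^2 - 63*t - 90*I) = 2*t^5 + 2*t^4 + 19*I*t^4 - 45*t^3 + 10*I*t^3 + 34*t^2 - 55*I*t^2 - 63*t + 42*I*t - 90*I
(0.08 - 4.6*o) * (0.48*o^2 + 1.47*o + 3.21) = -2.208*o^3 - 6.7236*o^2 - 14.6484*o + 0.2568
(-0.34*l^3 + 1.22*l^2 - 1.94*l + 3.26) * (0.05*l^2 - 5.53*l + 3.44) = -0.017*l^5 + 1.9412*l^4 - 8.0132*l^3 + 15.088*l^2 - 24.7014*l + 11.2144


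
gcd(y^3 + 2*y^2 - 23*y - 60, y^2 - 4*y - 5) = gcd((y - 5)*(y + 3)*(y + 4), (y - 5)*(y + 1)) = y - 5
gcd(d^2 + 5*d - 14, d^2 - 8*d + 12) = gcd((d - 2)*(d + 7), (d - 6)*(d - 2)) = d - 2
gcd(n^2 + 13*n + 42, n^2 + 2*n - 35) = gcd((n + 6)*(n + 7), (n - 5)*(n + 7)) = n + 7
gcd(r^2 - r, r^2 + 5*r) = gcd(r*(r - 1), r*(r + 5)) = r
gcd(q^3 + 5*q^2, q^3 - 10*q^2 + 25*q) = q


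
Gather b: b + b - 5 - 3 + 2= 2*b - 6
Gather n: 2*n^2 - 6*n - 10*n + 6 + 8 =2*n^2 - 16*n + 14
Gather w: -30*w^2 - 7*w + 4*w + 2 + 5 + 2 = -30*w^2 - 3*w + 9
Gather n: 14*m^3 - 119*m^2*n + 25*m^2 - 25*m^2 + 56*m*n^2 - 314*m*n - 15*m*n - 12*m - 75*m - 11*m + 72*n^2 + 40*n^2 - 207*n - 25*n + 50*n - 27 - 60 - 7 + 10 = 14*m^3 - 98*m + n^2*(56*m + 112) + n*(-119*m^2 - 329*m - 182) - 84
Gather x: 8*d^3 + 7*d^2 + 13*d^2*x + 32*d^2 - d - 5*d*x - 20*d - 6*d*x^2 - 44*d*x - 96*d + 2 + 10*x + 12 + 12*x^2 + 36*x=8*d^3 + 39*d^2 - 117*d + x^2*(12 - 6*d) + x*(13*d^2 - 49*d + 46) + 14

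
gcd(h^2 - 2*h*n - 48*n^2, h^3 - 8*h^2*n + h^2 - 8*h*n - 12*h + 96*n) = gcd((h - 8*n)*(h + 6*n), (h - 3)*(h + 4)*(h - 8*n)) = h - 8*n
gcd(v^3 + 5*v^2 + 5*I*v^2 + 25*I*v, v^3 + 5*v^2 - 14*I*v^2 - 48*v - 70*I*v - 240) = v + 5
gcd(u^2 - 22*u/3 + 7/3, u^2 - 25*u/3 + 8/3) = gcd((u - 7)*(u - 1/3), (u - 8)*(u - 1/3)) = u - 1/3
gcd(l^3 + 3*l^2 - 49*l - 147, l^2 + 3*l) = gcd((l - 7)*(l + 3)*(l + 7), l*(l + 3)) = l + 3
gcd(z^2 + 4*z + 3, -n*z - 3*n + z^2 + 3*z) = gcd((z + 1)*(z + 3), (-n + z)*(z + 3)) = z + 3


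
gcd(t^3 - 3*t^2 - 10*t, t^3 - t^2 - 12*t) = t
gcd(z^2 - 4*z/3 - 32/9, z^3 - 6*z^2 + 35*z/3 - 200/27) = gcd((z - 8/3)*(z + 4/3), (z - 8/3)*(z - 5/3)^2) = z - 8/3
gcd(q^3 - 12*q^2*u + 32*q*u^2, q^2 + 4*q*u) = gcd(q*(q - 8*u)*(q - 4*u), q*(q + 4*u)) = q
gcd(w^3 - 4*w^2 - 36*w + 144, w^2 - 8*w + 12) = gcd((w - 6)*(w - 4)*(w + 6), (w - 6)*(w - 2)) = w - 6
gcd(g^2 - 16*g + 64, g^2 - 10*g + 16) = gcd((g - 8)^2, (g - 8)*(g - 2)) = g - 8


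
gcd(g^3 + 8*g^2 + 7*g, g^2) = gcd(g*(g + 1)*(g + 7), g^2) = g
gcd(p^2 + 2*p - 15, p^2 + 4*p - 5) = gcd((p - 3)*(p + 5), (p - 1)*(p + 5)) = p + 5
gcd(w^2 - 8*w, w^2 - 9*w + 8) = w - 8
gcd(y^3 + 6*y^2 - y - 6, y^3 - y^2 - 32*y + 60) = y + 6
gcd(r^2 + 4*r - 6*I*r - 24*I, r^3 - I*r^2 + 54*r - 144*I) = r - 6*I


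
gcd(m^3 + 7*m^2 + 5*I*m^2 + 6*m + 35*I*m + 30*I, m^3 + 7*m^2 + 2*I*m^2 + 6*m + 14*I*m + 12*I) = m^2 + 7*m + 6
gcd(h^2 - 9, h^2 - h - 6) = h - 3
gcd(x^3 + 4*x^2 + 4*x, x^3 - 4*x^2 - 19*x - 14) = x + 2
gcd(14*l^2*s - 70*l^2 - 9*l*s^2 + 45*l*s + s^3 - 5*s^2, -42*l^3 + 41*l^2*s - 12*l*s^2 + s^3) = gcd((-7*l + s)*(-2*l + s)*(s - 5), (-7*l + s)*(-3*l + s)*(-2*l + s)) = 14*l^2 - 9*l*s + s^2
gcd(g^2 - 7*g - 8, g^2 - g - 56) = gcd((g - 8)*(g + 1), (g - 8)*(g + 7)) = g - 8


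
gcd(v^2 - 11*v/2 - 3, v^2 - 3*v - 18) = v - 6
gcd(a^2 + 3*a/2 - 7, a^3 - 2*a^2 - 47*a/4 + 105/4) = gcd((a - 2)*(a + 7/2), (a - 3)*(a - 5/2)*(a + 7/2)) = a + 7/2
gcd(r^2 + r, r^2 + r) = r^2 + r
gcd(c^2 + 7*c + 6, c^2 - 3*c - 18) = 1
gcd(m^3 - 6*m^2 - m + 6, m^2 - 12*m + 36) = m - 6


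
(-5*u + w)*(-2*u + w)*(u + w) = 10*u^3 + 3*u^2*w - 6*u*w^2 + w^3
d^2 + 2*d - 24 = (d - 4)*(d + 6)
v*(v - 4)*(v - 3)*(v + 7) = v^4 - 37*v^2 + 84*v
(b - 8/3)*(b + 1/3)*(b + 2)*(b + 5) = b^4 + 14*b^3/3 - 65*b^2/9 - 266*b/9 - 80/9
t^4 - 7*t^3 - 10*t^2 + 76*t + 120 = (t - 6)*(t - 5)*(t + 2)^2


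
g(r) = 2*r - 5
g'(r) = 2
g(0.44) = -4.12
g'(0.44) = 2.00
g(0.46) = -4.08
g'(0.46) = 2.00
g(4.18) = 3.36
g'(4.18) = 2.00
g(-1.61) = -8.22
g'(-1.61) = 2.00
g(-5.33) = -15.66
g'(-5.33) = 2.00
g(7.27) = 9.54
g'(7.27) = 2.00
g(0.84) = -3.32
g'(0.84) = 2.00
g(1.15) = -2.70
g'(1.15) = 2.00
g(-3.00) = -11.00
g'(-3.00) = 2.00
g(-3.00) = -11.00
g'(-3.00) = 2.00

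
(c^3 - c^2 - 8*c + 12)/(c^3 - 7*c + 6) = (c - 2)/(c - 1)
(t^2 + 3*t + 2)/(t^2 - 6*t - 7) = (t + 2)/(t - 7)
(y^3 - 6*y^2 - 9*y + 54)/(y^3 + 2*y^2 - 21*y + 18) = (y^2 - 3*y - 18)/(y^2 + 5*y - 6)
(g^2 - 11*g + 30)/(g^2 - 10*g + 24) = (g - 5)/(g - 4)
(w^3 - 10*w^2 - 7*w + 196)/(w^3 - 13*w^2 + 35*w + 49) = (w + 4)/(w + 1)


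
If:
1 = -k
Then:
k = -1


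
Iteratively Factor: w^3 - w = (w + 1)*(w^2 - w) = w*(w + 1)*(w - 1)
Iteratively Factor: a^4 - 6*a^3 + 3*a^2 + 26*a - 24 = (a - 3)*(a^3 - 3*a^2 - 6*a + 8) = (a - 3)*(a + 2)*(a^2 - 5*a + 4) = (a - 4)*(a - 3)*(a + 2)*(a - 1)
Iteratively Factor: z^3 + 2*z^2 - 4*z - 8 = (z - 2)*(z^2 + 4*z + 4) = (z - 2)*(z + 2)*(z + 2)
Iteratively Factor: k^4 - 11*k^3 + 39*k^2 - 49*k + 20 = (k - 1)*(k^3 - 10*k^2 + 29*k - 20) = (k - 4)*(k - 1)*(k^2 - 6*k + 5) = (k - 5)*(k - 4)*(k - 1)*(k - 1)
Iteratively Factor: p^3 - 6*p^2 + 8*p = (p - 2)*(p^2 - 4*p) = p*(p - 2)*(p - 4)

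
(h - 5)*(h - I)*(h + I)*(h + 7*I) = h^4 - 5*h^3 + 7*I*h^3 + h^2 - 35*I*h^2 - 5*h + 7*I*h - 35*I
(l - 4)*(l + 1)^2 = l^3 - 2*l^2 - 7*l - 4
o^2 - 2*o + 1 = (o - 1)^2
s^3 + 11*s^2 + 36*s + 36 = (s + 2)*(s + 3)*(s + 6)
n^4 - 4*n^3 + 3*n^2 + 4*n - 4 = (n - 2)^2*(n - 1)*(n + 1)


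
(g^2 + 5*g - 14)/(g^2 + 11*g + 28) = (g - 2)/(g + 4)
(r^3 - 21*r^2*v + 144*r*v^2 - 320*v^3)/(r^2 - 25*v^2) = (r^2 - 16*r*v + 64*v^2)/(r + 5*v)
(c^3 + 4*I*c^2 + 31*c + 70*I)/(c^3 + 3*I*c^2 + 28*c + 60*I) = (c + 7*I)/(c + 6*I)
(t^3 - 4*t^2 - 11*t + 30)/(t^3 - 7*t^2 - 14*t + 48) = (t - 5)/(t - 8)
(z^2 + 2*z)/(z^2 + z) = (z + 2)/(z + 1)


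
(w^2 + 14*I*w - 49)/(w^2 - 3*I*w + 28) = (w^2 + 14*I*w - 49)/(w^2 - 3*I*w + 28)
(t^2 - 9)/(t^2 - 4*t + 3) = (t + 3)/(t - 1)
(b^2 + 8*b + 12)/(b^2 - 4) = (b + 6)/(b - 2)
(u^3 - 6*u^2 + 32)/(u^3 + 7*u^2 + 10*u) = (u^2 - 8*u + 16)/(u*(u + 5))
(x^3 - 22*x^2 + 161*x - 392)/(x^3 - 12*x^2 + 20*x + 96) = (x^2 - 14*x + 49)/(x^2 - 4*x - 12)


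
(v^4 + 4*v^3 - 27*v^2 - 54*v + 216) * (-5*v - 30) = -5*v^5 - 50*v^4 + 15*v^3 + 1080*v^2 + 540*v - 6480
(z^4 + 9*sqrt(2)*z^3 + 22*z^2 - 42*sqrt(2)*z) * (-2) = -2*z^4 - 18*sqrt(2)*z^3 - 44*z^2 + 84*sqrt(2)*z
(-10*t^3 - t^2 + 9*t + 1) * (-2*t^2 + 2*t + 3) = 20*t^5 - 18*t^4 - 50*t^3 + 13*t^2 + 29*t + 3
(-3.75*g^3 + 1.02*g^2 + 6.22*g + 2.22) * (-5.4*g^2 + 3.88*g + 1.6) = 20.25*g^5 - 20.058*g^4 - 35.6304*g^3 + 13.7776*g^2 + 18.5656*g + 3.552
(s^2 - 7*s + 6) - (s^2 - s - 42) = 48 - 6*s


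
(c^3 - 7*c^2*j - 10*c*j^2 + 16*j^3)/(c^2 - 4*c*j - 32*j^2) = (c^2 + c*j - 2*j^2)/(c + 4*j)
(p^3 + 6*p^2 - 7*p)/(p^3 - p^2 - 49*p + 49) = p/(p - 7)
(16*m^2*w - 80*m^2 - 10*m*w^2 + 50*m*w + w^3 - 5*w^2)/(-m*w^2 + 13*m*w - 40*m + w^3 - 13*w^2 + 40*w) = (16*m^2 - 10*m*w + w^2)/(-m*w + 8*m + w^2 - 8*w)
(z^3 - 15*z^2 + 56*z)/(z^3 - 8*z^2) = (z - 7)/z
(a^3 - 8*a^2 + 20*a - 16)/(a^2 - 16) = (a^2 - 4*a + 4)/(a + 4)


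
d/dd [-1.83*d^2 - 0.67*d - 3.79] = -3.66*d - 0.67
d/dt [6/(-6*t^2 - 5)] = 72*t/(6*t^2 + 5)^2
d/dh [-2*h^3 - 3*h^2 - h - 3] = -6*h^2 - 6*h - 1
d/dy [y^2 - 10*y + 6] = 2*y - 10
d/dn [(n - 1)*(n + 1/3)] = 2*n - 2/3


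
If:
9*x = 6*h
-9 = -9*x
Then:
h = 3/2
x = 1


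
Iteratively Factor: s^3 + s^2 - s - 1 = (s + 1)*(s^2 - 1) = (s - 1)*(s + 1)*(s + 1)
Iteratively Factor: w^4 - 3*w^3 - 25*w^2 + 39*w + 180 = (w - 4)*(w^3 + w^2 - 21*w - 45) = (w - 5)*(w - 4)*(w^2 + 6*w + 9) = (w - 5)*(w - 4)*(w + 3)*(w + 3)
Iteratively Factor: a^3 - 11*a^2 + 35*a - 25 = (a - 5)*(a^2 - 6*a + 5) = (a - 5)^2*(a - 1)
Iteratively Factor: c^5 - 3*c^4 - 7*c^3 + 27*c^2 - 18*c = (c)*(c^4 - 3*c^3 - 7*c^2 + 27*c - 18) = c*(c - 3)*(c^3 - 7*c + 6) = c*(c - 3)*(c - 1)*(c^2 + c - 6) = c*(c - 3)*(c - 1)*(c + 3)*(c - 2)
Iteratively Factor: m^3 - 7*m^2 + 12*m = (m)*(m^2 - 7*m + 12) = m*(m - 3)*(m - 4)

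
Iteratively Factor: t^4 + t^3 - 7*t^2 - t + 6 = (t - 1)*(t^3 + 2*t^2 - 5*t - 6) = (t - 2)*(t - 1)*(t^2 + 4*t + 3) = (t - 2)*(t - 1)*(t + 1)*(t + 3)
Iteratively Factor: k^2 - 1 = (k + 1)*(k - 1)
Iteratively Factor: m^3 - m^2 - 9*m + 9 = (m - 3)*(m^2 + 2*m - 3) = (m - 3)*(m + 3)*(m - 1)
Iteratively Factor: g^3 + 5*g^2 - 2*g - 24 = (g + 3)*(g^2 + 2*g - 8) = (g - 2)*(g + 3)*(g + 4)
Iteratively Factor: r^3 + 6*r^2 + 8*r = (r)*(r^2 + 6*r + 8) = r*(r + 2)*(r + 4)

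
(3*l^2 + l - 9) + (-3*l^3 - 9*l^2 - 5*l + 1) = -3*l^3 - 6*l^2 - 4*l - 8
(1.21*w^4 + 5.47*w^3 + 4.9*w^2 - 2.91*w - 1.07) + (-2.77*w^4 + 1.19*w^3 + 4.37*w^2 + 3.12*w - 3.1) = -1.56*w^4 + 6.66*w^3 + 9.27*w^2 + 0.21*w - 4.17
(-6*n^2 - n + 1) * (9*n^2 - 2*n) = -54*n^4 + 3*n^3 + 11*n^2 - 2*n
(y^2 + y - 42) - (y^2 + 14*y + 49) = -13*y - 91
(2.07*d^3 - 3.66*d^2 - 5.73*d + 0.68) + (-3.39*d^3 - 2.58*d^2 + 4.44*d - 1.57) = -1.32*d^3 - 6.24*d^2 - 1.29*d - 0.89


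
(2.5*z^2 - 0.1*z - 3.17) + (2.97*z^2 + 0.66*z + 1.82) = 5.47*z^2 + 0.56*z - 1.35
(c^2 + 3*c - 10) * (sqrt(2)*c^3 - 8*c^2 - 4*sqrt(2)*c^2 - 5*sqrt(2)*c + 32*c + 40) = sqrt(2)*c^5 - 8*c^4 - sqrt(2)*c^4 - 27*sqrt(2)*c^3 + 8*c^3 + 25*sqrt(2)*c^2 + 216*c^2 - 200*c + 50*sqrt(2)*c - 400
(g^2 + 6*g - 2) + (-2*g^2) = -g^2 + 6*g - 2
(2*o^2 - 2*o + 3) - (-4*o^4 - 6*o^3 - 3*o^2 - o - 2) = 4*o^4 + 6*o^3 + 5*o^2 - o + 5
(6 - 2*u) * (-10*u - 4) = 20*u^2 - 52*u - 24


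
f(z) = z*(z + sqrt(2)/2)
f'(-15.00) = -29.29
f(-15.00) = 214.39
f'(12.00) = 24.71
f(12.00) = 152.49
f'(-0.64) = -0.57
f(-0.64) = -0.04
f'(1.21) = 3.13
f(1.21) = 2.32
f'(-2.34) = -3.97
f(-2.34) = 3.82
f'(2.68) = 6.07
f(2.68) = 9.08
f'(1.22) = 3.15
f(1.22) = 2.35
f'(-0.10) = 0.51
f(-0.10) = -0.06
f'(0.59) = 1.89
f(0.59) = 0.77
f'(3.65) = 8.01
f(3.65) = 15.90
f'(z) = 2*z + sqrt(2)/2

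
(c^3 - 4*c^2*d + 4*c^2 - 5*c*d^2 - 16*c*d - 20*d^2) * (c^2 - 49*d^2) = c^5 - 4*c^4*d + 4*c^4 - 54*c^3*d^2 - 16*c^3*d + 196*c^2*d^3 - 216*c^2*d^2 + 245*c*d^4 + 784*c*d^3 + 980*d^4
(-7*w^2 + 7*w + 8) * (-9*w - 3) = 63*w^3 - 42*w^2 - 93*w - 24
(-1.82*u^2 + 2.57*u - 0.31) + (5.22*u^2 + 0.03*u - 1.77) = 3.4*u^2 + 2.6*u - 2.08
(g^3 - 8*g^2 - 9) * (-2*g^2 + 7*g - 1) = -2*g^5 + 23*g^4 - 57*g^3 + 26*g^2 - 63*g + 9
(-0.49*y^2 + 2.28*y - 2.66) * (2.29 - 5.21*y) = 2.5529*y^3 - 13.0009*y^2 + 19.0798*y - 6.0914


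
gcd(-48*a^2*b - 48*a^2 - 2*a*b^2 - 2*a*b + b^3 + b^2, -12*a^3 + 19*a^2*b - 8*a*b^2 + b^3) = 1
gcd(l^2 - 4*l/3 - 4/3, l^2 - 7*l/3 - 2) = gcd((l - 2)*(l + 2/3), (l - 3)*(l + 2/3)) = l + 2/3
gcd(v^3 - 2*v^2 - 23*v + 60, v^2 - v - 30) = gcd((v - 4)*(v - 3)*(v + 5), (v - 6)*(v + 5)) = v + 5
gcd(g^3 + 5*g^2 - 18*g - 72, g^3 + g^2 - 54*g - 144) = g^2 + 9*g + 18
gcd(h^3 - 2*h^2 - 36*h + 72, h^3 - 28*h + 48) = h^2 + 4*h - 12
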